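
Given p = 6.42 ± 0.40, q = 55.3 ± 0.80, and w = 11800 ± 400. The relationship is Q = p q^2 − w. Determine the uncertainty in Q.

1410

Let h = p·q^2 = 19600. δh/h = √((1·δp/p)² + (2·δq/q)²) = √(0.00388 + 0.000837) = 0.0687, so δh = 1350.
Q = h − w: δQ = √(δh² + δw²) = √(1.82e+06 + 1.6e+05) = 1410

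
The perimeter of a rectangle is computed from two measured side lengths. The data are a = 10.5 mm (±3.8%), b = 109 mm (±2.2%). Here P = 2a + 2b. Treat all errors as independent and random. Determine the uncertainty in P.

4.86 mm

Absolute uncertainties add in quadrature for a linear combination:
  (2·δa)² = 0.637;  (2·δb)² = 23.0
δP = √(23.6) = 4.86 mm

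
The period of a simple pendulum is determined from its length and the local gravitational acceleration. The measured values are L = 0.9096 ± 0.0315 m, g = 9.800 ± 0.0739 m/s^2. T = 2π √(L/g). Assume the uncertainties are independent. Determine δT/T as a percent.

For a monomial T ∝ L^(1/2), g^(-1/2), fractional errors add in quadrature:
  (½·δL/L)² = (0.5×0.0346)² = 0.000300;  (−½·δg/g)² = (-0.5×0.00754)² = 1.42e-05
δT/T = √(0.000314) = 0.0177

1.77%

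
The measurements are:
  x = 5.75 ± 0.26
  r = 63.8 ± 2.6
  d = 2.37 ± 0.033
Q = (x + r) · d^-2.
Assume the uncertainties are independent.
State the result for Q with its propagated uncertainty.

12.4 ± 0.579

Let u = x + r = 69.5. δu = √(δx² + δr²) = √(0.0676 + 6.76) = 2.61, so δu/u = 0.0376.
Q is then a monomial in u, d:
δQ/Q = √((δu/u)² + (-2·δd/d)²) = √(0.00141 + 0.000776) = 0.0468
Q = 12.4, so δQ = 0.0468 × 12.4 = 0.579.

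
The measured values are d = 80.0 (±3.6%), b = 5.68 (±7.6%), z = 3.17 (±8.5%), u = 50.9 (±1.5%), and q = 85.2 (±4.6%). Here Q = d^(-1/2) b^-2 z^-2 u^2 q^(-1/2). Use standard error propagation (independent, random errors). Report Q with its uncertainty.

0.0968 ± 0.0224

Relative error in a monomial: (δQ/Q)² = Σ (nᵢ · δxᵢ/xᵢ)².
  (−½·δd/d)² = (-0.5×0.0360)² = 0.000324;  (-2·δb/b)² = (-2×0.0760)² = 0.0231;  (-2·δz/z)² = (-2×0.0850)² = 0.0289;  (2·δu/u)² = (2×0.0150)² = 0.000900;  (−½·δq/q)² = (-0.5×0.0460)² = 0.000529
δQ/Q = √(0.0538) = 0.232
Q = 0.0968, so δQ = 0.232 × 0.0968 = 0.0224.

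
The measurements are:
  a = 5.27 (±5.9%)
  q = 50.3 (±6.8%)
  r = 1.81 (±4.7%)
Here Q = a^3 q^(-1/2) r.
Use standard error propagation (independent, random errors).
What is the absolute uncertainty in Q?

6.96

Since Q is a product/quotient, work with relative uncertainties:
  (3·δa/a)² = (3×0.0590)² = 0.0313;  (−½·δq/q)² = (-0.5×0.0680)² = 0.00116;  (1·δr/r)² = (1×0.0470)² = 0.00221
δQ/Q = √(0.0347) = 0.186
Q = 37.4, so δQ = 0.186 × 37.4 = 6.96.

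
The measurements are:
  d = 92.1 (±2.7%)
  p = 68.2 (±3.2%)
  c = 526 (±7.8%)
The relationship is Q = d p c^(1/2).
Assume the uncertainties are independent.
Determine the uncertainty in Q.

Relative error in a monomial: (δQ/Q)² = Σ (nᵢ · δxᵢ/xᵢ)².
  (1·δd/d)² = (1×0.0270)² = 0.000729;  (1·δp/p)² = (1×0.0320)² = 0.00102;  (½·δc/c)² = (0.5×0.0780)² = 0.00152
δQ/Q = √(0.00327) = 0.0572
Q = 1.44e+05, so δQ = 0.0572 × 1.44e+05 = 8240.

8240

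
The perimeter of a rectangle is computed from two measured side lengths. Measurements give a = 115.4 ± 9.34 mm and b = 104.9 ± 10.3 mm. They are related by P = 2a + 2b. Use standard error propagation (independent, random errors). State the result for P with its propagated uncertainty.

440.6 ± 27.8 mm

Sums and differences: (δP)² = Σ (cᵢ δxᵢ)².
  (2·δa)² = 349;  (2·δb)² = 424
δP = √(773) = 27.8 mm
P = 440.6 mm.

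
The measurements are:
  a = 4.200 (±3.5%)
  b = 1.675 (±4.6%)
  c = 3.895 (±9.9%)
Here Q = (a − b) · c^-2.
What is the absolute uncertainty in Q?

Let u = a − b = 2.525. δu = √(δa² + δb²) = √(0.0216 + 0.00594) = 0.166, so δu/u = 0.0657.
Q is then a monomial in u, c:
δQ/Q = √((δu/u)² + (-2·δc/c)²) = √(0.00432 + 0.0392) = 0.209
Q = 0.1664, so δQ = 0.209 × 0.1664 = 0.0347.

0.0347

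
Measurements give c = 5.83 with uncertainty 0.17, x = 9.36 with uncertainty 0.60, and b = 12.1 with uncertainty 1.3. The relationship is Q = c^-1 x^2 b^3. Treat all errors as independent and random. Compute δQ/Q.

0.348

Q is a product of powers, so relative uncertainties combine in quadrature:
  (-1·δc/c)² = (-1×0.0292)² = 0.000850;  (2·δx/x)² = (2×0.0641)² = 0.0164;  (3·δb/b)² = (3×0.107)² = 0.104
δQ/Q = √(0.121) = 0.348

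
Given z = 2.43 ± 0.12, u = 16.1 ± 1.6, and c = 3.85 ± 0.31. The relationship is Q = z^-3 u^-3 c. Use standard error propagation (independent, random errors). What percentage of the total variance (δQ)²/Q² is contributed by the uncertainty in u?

75.8%

(δQ/Q)² = (-3·δz/z)² + (-3·δu/u)² + (1·δc/c)²
  z term: (-3×0.0494)² = 0.0219
  u term: (-3×0.0994)² = 0.0889
  c term: (1×0.0805)² = 0.00648
Total = 0.117. Share from u = 0.0889/0.117 = 0.758.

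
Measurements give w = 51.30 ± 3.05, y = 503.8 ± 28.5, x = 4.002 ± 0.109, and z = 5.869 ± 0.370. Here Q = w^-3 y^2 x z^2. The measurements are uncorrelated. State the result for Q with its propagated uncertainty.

259.2 ± 64.1

Since Q is a product/quotient, work with relative uncertainties:
  (-3·δw/w)² = (-3×0.0595)² = 0.0318;  (2·δy/y)² = (2×0.0566)² = 0.0128;  (1·δx/x)² = (1×0.0272)² = 0.000742;  (2·δz/z)² = (2×0.0630)² = 0.0159
δQ/Q = √(0.0613) = 0.247
Q = 259.2, so δQ = 0.247 × 259.2 = 64.1.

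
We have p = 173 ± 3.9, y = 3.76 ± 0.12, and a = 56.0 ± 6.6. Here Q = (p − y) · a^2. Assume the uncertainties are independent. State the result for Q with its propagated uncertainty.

(5.31 ± 1.26) × 10^5

Let u = p − y = 169. δu = √(δp² + δy²) = √(15.2 + 0.0144) = 3.90, so δu/u = 0.0231.
Q is then a monomial in u, a:
δQ/Q = √((δu/u)² + (2·δa/a)²) = √(0.000532 + 0.0556) = 0.237
Q = 5.31e+05, so δQ = 0.237 × 5.31e+05 = 1.26e+05.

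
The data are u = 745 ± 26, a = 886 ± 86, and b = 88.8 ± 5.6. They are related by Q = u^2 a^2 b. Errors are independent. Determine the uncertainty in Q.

8.35e+12

Q is a product of powers, so relative uncertainties combine in quadrature:
  (2·δu/u)² = (2×0.0349)² = 0.00487;  (2·δa/a)² = (2×0.0971)² = 0.0377;  (1·δb/b)² = (1×0.0631)² = 0.00398
δQ/Q = √(0.0465) = 0.216
Q = 3.87e+13, so δQ = 0.216 × 3.87e+13 = 8.35e+12.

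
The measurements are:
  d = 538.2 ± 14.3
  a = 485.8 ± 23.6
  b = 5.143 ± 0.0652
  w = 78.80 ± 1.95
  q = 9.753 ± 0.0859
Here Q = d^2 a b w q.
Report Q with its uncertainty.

Products/powers → add relative errors in quadrature, weighted by exponent:
  (2·δd/d)² = (2×0.0266)² = 0.00282;  (1·δa/a)² = (1×0.0486)² = 0.00236;  (1·δb/b)² = (1×0.0127)² = 0.000161;  (1·δw/w)² = (1×0.0247)² = 0.000612;  (1·δq/q)² = (1×0.00881)² = 7.76e-05
δQ/Q = √(0.00603) = 0.0777
Q = 5.562e+11, so δQ = 0.0777 × 5.562e+11 = 4.32e+10.

(5.562 ± 0.432) × 10^11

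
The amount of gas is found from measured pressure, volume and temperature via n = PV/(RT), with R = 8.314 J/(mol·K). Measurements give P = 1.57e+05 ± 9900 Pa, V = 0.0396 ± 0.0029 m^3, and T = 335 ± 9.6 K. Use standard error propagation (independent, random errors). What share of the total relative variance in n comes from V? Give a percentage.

(δn/n)² = (1·δP/P)² + (1·δV/V)² + (-1·δT/T)²
  P term: (1×0.0631)² = 0.00398
  V term: (1×0.0732)² = 0.00536
  T term: (-1×0.0287)² = 0.000821
Total = 0.0102. Share from V = 0.00536/0.0102 = 0.528.

52.8%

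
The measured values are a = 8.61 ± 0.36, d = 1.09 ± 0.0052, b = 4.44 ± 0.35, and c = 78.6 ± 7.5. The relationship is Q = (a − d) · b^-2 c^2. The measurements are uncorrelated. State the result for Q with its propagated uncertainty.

Let u = a − d = 7.52. δu = √(δa² + δd²) = √(0.130 + 2.7e-05) = 0.360, so δu/u = 0.0479.
Q is then a monomial in u, b, c:
δQ/Q = √((δu/u)² + (-2·δb/b)² + (2·δc/c)²) = √(0.00229 + 0.0249 + 0.0364) = 0.252
Q = 2360, so δQ = 0.252 × 2360 = 594.

2360 ± 594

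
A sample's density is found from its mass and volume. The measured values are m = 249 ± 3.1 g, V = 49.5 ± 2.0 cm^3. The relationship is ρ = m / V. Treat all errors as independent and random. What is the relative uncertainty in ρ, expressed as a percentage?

4.23%

Relative error in a monomial: (δρ/ρ)² = Σ (nᵢ · δxᵢ/xᵢ)².
  (1·δm/m)² = (1×0.0124)² = 0.000155;  (-1·δV/V)² = (-1×0.0404)² = 0.00163
δρ/ρ = √(0.00179) = 0.0423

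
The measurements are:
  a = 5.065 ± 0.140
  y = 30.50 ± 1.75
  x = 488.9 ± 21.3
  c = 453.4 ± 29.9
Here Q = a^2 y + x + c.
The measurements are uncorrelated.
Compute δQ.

Let p = a^2·y = 782.5. δp/p = √((2·δa/a)² + (1·δy/y)²) = √(0.00306 + 0.00329) = 0.0797, so δp = 62.3.
Q = p + x + c: δQ = √(δp² + δx² + δc²) = √(3890 + 454 + 894) = 72.3

72.3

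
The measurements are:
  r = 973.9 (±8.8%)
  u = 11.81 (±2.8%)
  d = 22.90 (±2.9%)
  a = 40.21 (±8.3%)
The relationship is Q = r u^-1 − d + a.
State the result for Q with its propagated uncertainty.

99.77 ± 8.34

Let p = r·u^-1 = 82.46. δp/p = √((1·δr/r)² + (-1·δu/u)²) = √(0.00774 + 0.000784) = 0.0923, so δp = 7.62.
Q = p − d + a: δQ = √(δp² + δd² + δa²) = √(58.0 + 0.441 + 11.1) = 8.34
Q = 99.77.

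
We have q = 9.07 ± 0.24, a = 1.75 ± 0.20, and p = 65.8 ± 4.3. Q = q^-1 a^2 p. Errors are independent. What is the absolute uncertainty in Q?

5.31

Q is a product of powers, so relative uncertainties combine in quadrature:
  (-1·δq/q)² = (-1×0.0265)² = 0.000700;  (2·δa/a)² = (2×0.114)² = 0.0522;  (1·δp/p)² = (1×0.0653)² = 0.00427
δQ/Q = √(0.0572) = 0.239
Q = 22.2, so δQ = 0.239 × 22.2 = 5.31.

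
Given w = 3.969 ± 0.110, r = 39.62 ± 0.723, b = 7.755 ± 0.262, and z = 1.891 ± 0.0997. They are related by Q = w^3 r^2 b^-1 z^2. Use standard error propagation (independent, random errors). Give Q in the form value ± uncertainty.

Products/powers → add relative errors in quadrature, weighted by exponent:
  (3·δw/w)² = (3×0.0277)² = 0.00691;  (2·δr/r)² = (2×0.0182)² = 0.00133;  (-1·δb/b)² = (-1×0.0338)² = 0.00114;  (2·δz/z)² = (2×0.0527)² = 0.0111
δQ/Q = √(0.0205) = 0.143
Q = 45260, so δQ = 0.143 × 45260 = 6480.

45260 ± 6480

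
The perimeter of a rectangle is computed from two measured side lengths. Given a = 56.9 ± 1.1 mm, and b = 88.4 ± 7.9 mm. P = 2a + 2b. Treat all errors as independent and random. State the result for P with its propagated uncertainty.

291 ± 16.0 mm

Absolute uncertainties add in quadrature for a linear combination:
  (2·δa)² = 4.84;  (2·δb)² = 250
δP = √(254) = 16.0 mm
P = 291 mm.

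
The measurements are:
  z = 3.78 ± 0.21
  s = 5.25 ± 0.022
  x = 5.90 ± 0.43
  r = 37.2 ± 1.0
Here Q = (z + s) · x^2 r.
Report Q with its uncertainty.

11700 ± 1750

Let u = z + s = 9.03. δu = √(δz² + δs²) = √(0.0441 + 0.000484) = 0.211, so δu/u = 0.0234.
Q is then a monomial in u, x, r:
δQ/Q = √((δu/u)² + (2·δx/x)² + (1·δr/r)²) = √(0.000547 + 0.0212 + 0.000723) = 0.150
Q = 11700, so δQ = 0.150 × 11700 = 1750.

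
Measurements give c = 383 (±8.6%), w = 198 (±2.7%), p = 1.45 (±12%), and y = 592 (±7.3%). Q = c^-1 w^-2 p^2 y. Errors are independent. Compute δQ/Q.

0.271

Q is a product of powers, so relative uncertainties combine in quadrature:
  (-1·δc/c)² = (-1×0.0860)² = 0.00740;  (-2·δw/w)² = (-2×0.0270)² = 0.00292;  (2·δp/p)² = (2×0.120)² = 0.0576;  (1·δy/y)² = (1×0.0730)² = 0.00533
δQ/Q = √(0.0732) = 0.271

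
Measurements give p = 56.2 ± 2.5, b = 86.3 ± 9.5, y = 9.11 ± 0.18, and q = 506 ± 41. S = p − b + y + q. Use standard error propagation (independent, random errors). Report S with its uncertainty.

485 ± 42.2

S is a linear combination, so absolute uncertainties add in quadrature:
  (δp)² = 6.25;  (δb)² = 90.2;  (δy)² = 0.0324;  (δq)² = 1680
δS = √(1780) = 42.2
S = 485.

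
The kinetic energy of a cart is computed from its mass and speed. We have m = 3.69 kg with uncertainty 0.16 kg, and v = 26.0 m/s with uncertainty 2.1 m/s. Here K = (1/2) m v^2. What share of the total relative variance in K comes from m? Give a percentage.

(δK/K)² = (1·δm/m)² + (2·δv/v)²
  m term: (1×0.0434)² = 0.00188
  v term: (2×0.0808)² = 0.0261
Total = 0.0280. Share from m = 0.00188/0.0280 = 0.0672.

6.72%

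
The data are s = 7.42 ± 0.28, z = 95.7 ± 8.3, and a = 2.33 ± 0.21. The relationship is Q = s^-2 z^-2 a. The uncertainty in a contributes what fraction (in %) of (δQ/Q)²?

(δQ/Q)² = (-2·δs/s)² + (-2·δz/z)² + (1·δa/a)²
  s term: (-2×0.0377)² = 0.00570
  z term: (-2×0.0867)² = 0.0301
  a term: (1×0.0901)² = 0.00812
Total = 0.0439. Share from a = 0.00812/0.0439 = 0.185.

18.5%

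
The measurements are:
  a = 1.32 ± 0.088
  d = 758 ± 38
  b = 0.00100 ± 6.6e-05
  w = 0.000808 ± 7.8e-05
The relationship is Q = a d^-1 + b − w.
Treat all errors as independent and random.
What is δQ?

Let p = a·d^-1 = 0.00174. δp/p = √((1·δa/a)² + (-1·δd/d)²) = √(0.00444 + 0.00251) = 0.0834, so δp = 0.000145.
Q = p + b − w: δQ = √(δp² + δb² + δw²) = √(2.11e-08 + 4.36e-09 + 6.08e-09) = 0.000178

0.000178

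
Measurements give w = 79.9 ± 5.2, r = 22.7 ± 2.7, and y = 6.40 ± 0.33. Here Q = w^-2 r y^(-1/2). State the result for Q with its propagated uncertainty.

Relative error in a monomial: (δQ/Q)² = Σ (nᵢ · δxᵢ/xᵢ)².
  (-2·δw/w)² = (-2×0.0651)² = 0.0169;  (1·δr/r)² = (1×0.119)² = 0.0141;  (−½·δy/y)² = (-0.5×0.0516)² = 0.000665
δQ/Q = √(0.0318) = 0.178
Q = 0.00141, so δQ = 0.178 × 0.00141 = 0.000250.

0.00141 ± 0.000250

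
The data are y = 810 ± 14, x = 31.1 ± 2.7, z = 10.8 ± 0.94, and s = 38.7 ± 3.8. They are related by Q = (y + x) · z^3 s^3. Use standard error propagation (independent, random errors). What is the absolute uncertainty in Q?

Let u = y + x = 841. δu = √(δy² + δx²) = √(196 + 7.29) = 14.3, so δu/u = 0.0170.
Q is then a monomial in u, z, s:
δQ/Q = √((δu/u)² + (3·δz/z)² + (3·δs/s)²) = √(0.000287 + 0.0682 + 0.0868) = 0.394
Q = 6.14e+10, so δQ = 0.394 × 6.14e+10 = 2.42e+10.

2.42e+10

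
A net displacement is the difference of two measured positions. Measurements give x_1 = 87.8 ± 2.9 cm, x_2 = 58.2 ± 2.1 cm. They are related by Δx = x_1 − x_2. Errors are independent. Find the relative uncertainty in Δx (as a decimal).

0.121

For a sum/difference, combine absolute errors in quadrature:
  (δx_1)² = 8.41;  (δx_2)² = 4.41
δΔx = √(12.8) = 3.58 cm
Δx = 29.6 cm, so δΔx/Δx = 3.58/29.6 = 0.121.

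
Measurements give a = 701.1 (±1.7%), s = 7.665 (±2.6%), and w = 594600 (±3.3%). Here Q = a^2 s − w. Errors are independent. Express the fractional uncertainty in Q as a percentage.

Let p = a^2·s = 3.768e+06. δp/p = √((2·δa/a)² + (1·δs/s)²) = √(0.00116 + 0.000676) = 0.0428, so δp = 1.61e+05.
Q = p − w: δQ = √(δp² + δw²) = √(2.6e+10 + 3.85e+08) = 1.62e+05
Q = 3.173e+06, so δQ/Q = 1.62e+05/3.173e+06 = 0.0512.

5.12%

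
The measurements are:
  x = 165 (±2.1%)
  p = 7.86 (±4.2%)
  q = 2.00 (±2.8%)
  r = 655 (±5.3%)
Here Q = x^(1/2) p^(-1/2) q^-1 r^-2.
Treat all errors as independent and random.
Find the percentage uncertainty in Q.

11.2%

Q is a product of powers, so relative uncertainties combine in quadrature:
  (½·δx/x)² = (0.5×0.0210)² = 0.000110;  (−½·δp/p)² = (-0.5×0.0420)² = 0.000441;  (-1·δq/q)² = (-1×0.0280)² = 0.000784;  (-2·δr/r)² = (-2×0.0530)² = 0.0112
δQ/Q = √(0.0126) = 0.112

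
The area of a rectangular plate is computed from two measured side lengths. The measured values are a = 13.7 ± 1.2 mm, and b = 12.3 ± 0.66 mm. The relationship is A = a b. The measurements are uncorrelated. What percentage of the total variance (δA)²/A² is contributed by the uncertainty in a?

(δA/A)² = (1·δa/a)² + (1·δb/b)²
  a term: (1×0.0876)² = 0.00767
  b term: (1×0.0537)² = 0.00288
Total = 0.0106. Share from a = 0.00767/0.0106 = 0.727.

72.7%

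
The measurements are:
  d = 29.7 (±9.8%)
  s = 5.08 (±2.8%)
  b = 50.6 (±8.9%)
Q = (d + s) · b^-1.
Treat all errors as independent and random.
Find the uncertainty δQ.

Let u = d + s = 34.8. δu = √(δd² + δs²) = √(8.47 + 0.0202) = 2.91, so δu/u = 0.0838.
Q is then a monomial in u, b:
δQ/Q = √((δu/u)² + (-1·δb/b)²) = √(0.00702 + 0.00792) = 0.122
Q = 0.687, so δQ = 0.122 × 0.687 = 0.0840.

0.0840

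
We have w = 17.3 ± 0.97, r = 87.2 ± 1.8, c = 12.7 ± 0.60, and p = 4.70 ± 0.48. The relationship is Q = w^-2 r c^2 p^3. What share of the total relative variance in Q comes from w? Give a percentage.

10.9%

(δQ/Q)² = (-2·δw/w)² + (1·δr/r)² + (2·δc/c)² + (3·δp/p)²
  w term: (-2×0.0561)² = 0.0126
  r term: (1×0.0206)² = 0.000426
  c term: (2×0.0472)² = 0.00893
  p term: (3×0.102)² = 0.0939
Total = 0.116. Share from w = 0.0126/0.116 = 0.109.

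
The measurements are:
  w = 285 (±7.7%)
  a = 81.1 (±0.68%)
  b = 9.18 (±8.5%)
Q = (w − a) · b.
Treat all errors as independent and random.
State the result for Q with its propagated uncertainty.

1870 ± 257

Let u = w − a = 204. δu = √(δw² + δa²) = √(482 + 0.304) = 22.0, so δu/u = 0.108.
Q is then a monomial in u, b:
δQ/Q = √((δu/u)² + (1·δb/b)²) = √(0.0116 + 0.00723) = 0.137
Q = 1870, so δQ = 0.137 × 1870 = 257.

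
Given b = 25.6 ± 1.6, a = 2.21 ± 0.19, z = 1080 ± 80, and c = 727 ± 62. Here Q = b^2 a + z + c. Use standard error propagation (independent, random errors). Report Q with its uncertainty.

Let p = b^2·a = 1450. δp/p = √((2·δb/b)² + (1·δa/a)²) = √(0.0156 + 0.00739) = 0.152, so δp = 220.
Q = p + z + c: δQ = √(δp² + δz² + δc²) = √(48300 + 6400 + 3840) = 242
Q = 3260.

3260 ± 242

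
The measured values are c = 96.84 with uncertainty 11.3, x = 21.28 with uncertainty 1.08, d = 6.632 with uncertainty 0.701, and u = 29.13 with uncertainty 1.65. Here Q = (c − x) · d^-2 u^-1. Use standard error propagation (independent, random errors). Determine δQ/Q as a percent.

26.5%

Let w = c − x = 75.56. δw = √(δc² + δx²) = √(128 + 1.17) = 11.4, so δw/w = 0.150.
Q is then a monomial in w, d, u:
δQ/Q = √((δw/w)² + (-2·δd/d)² + (-1·δu/u)²) = √(0.0226 + 0.0447 + 0.00321) = 0.265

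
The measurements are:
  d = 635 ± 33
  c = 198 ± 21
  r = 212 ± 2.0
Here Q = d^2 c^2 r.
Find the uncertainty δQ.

7.92e+11

Q is a product of powers, so relative uncertainties combine in quadrature:
  (2·δd/d)² = (2×0.0520)² = 0.0108;  (2·δc/c)² = (2×0.106)² = 0.0450;  (1·δr/r)² = (1×0.00943)² = 8.9e-05
δQ/Q = √(0.0559) = 0.236
Q = 3.35e+12, so δQ = 0.236 × 3.35e+12 = 7.92e+11.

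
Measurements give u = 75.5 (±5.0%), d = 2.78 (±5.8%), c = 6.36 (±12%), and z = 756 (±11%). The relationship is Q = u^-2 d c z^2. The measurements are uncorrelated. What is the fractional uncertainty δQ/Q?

0.276

Each factor contributes (exponent × relative error)² to (δQ/Q)²:
  (-2·δu/u)² = (-2×0.0500)² = 0.0100;  (1·δd/d)² = (1×0.0580)² = 0.00336;  (1·δc/c)² = (1×0.120)² = 0.0144;  (2·δz/z)² = (2×0.110)² = 0.0484
δQ/Q = √(0.0762) = 0.276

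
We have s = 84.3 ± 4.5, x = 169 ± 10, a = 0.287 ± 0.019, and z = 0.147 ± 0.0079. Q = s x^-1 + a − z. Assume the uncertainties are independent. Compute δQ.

0.0448

Let p = s·x^-1 = 0.499. δp/p = √((1·δs/s)² + (-1·δx/x)²) = √(0.00285 + 0.00350) = 0.0797, so δp = 0.0398.
Q = p + a − z: δQ = √(δp² + δa² + δz²) = √(0.00158 + 0.000361 + 6.24e-05) = 0.0448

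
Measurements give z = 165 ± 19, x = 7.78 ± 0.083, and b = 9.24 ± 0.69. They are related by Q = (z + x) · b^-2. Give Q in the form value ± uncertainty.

2.02 ± 0.375

Let u = z + x = 173. δu = √(δz² + δx²) = √(361 + 0.00689) = 19.0, so δu/u = 0.110.
Q is then a monomial in u, b:
δQ/Q = √((δu/u)² + (-2·δb/b)²) = √(0.0121 + 0.0223) = 0.185
Q = 2.02, so δQ = 0.185 × 2.02 = 0.375.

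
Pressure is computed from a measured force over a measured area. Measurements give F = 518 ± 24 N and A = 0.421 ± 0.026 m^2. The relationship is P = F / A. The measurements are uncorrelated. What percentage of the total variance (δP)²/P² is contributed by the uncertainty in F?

36.0%

(δP/P)² = (1·δF/F)² + (-1·δA/A)²
  F term: (1×0.0463)² = 0.00215
  A term: (-1×0.0618)² = 0.00381
Total = 0.00596. Share from F = 0.00215/0.00596 = 0.360.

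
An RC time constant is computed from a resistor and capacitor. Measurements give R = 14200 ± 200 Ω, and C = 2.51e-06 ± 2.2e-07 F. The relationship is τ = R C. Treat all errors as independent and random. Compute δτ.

0.00316 s

Since τ is a product/quotient, work with relative uncertainties:
  (1·δR/R)² = (1×0.0141)² = 0.000198;  (1·δC/C)² = (1×0.0876)² = 0.00768
δτ/τ = √(0.00788) = 0.0888
τ = 0.0356 s, so δτ = 0.0888 × 0.0356 = 0.00316 s.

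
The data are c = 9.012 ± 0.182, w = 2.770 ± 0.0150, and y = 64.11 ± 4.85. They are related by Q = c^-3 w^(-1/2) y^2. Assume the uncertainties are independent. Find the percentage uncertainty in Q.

16.3%

For a monomial Q ∝ c^-3, w^(-1/2), y^2, fractional errors add in quadrature:
  (-3·δc/c)² = (-3×0.0202)² = 0.00367;  (−½·δw/w)² = (-0.5×0.00542)² = 7.33e-06;  (2·δy/y)² = (2×0.0757)² = 0.0229
δQ/Q = √(0.0266) = 0.163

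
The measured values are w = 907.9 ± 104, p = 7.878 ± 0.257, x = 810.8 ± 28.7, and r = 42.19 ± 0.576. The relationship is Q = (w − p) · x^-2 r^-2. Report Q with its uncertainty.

Let u = w − p = 900.0. δu = √(δw² + δp²) = √(10800 + 0.0660) = 104, so δu/u = 0.116.
Q is then a monomial in u, x, r:
δQ/Q = √((δu/u)² + (-2·δx/x)² + (-2·δr/r)²) = √(0.0134 + 0.00501 + 0.000746) = 0.138
Q = 7.691e-07, so δQ = 0.138 × 7.691e-07 = 1.06e-07.

(7.691 ± 1.06) × 10^-7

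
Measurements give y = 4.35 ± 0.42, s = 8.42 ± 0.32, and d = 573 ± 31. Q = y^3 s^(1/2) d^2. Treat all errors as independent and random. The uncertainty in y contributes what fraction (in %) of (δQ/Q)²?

87.4%

(δQ/Q)² = (3·δy/y)² + (½·δs/s)² + (2·δd/d)²
  y term: (3×0.0966)² = 0.0839
  s term: (0.5×0.0380)² = 0.000361
  d term: (2×0.0541)² = 0.0117
Total = 0.0960. Share from y = 0.0839/0.0960 = 0.874.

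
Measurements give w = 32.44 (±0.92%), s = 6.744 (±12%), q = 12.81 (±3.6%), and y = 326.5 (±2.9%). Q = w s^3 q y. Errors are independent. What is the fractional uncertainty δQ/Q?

Since Q is a product/quotient, work with relative uncertainties:
  (1·δw/w)² = (1×0.00920)² = 8.46e-05;  (3·δs/s)² = (3×0.120)² = 0.130;  (1·δq/q)² = (1×0.0360)² = 0.00130;  (1·δy/y)² = (1×0.0290)² = 0.000841
δQ/Q = √(0.132) = 0.363

0.363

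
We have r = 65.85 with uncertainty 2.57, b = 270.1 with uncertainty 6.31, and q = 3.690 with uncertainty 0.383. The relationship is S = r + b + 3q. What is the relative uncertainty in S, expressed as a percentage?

1.99%

S is a linear combination, so absolute uncertainties add in quadrature:
  (δr)² = 6.60;  (δb)² = 39.8;  (3·δq)² = 1.32
δS = √(47.7) = 6.91
S = 347.0, so δS/S = 6.91/347.0 = 0.0199.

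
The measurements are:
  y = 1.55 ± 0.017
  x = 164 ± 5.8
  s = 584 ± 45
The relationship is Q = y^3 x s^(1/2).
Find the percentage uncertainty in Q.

Products/powers → add relative errors in quadrature, weighted by exponent:
  (3·δy/y)² = (3×0.0110)² = 0.00108;  (1·δx/x)² = (1×0.0354)² = 0.00125;  (½·δs/s)² = (0.5×0.0771)² = 0.00148
δQ/Q = √(0.00382) = 0.0618

6.18%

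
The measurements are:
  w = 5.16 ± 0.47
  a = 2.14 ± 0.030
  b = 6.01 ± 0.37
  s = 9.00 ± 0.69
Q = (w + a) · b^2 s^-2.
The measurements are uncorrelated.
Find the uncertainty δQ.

0.674

Let u = w + a = 7.30. δu = √(δw² + δa²) = √(0.221 + 0.000900) = 0.471, so δu/u = 0.0645.
Q is then a monomial in u, b, s:
δQ/Q = √((δu/u)² + (2·δb/b)² + (-2·δs/s)²) = √(0.00416 + 0.0152 + 0.0235) = 0.207
Q = 3.26, so δQ = 0.207 × 3.26 = 0.674.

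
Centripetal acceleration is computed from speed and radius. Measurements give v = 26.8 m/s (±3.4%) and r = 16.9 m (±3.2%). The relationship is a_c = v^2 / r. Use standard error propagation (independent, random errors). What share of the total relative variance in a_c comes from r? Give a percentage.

18.1%

(δa_c/a_c)² = (2·δv/v)² + (-1·δr/r)²
  v term: (2×0.0340)² = 0.00462
  r term: (-1×0.0320)² = 0.00102
Total = 0.00565. Share from r = 0.00102/0.00565 = 0.181.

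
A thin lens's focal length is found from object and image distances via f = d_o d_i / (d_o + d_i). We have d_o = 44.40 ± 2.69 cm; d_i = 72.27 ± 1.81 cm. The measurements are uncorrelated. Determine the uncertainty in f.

1.06 cm

∂f/∂d_o = (d_i/(d_o+d_i))² = 0.384;  ∂f/∂d_i = (d_o/(d_o+d_i))² = 0.145
δf = √((∂f/∂d_o · δd_o)² + (∂f/∂d_i · δd_i)²) = √(1.07 + 0.0687) = 1.06 cm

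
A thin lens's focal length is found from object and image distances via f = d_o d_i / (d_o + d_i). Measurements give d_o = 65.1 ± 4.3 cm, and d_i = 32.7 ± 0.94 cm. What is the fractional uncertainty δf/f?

0.0292

∂f/∂d_o = (d_i/(d_o+d_i))² = 0.112;  ∂f/∂d_i = (d_o/(d_o+d_i))² = 0.443
δf = √((∂f/∂d_o · δd_o)² + (∂f/∂d_i · δd_i)²) = √(0.231 + 0.173) = 0.636 cm
f = 21.8 cm, so δf/f = 0.636/21.8 = 0.0292.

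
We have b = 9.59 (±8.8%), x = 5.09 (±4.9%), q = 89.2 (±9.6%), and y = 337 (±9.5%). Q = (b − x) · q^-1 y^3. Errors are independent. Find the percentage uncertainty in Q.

Let u = b − x = 4.50. δu = √(δb² + δx²) = √(0.712 + 0.0622) = 0.880, so δu/u = 0.196.
Q is then a monomial in u, q, y:
δQ/Q = √((δu/u)² + (-1·δq/q)² + (3·δy/y)²) = √(0.0382 + 0.00922 + 0.0812) = 0.359

35.9%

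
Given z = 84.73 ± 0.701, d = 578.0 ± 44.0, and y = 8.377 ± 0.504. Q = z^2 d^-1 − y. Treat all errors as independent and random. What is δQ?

1.09

Let p = z^2·d^-1 = 12.42. δp/p = √((2·δz/z)² + (-1·δd/d)²) = √(0.000274 + 0.00579) = 0.0779, so δp = 0.968.
Q = p − y: δQ = √(δp² + δy²) = √(0.936 + 0.254) = 1.09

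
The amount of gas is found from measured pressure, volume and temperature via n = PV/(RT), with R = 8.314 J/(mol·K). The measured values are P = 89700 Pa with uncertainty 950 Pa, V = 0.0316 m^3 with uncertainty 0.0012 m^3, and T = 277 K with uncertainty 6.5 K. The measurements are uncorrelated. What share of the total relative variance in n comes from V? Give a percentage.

68.5%

(δn/n)² = (1·δP/P)² + (1·δV/V)² + (-1·δT/T)²
  P term: (1×0.0106)² = 0.000112
  V term: (1×0.0380)² = 0.00144
  T term: (-1×0.0235)² = 0.000551
Total = 0.00210. Share from V = 0.00144/0.00210 = 0.685.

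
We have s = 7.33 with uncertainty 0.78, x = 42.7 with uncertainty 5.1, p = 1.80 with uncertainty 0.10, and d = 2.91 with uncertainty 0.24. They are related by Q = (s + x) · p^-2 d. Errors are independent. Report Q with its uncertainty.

44.9 ± 7.75

Let u = s + x = 50.0. δu = √(δs² + δx²) = √(0.608 + 26.0) = 5.16, so δu/u = 0.103.
Q is then a monomial in u, p, d:
δQ/Q = √((δu/u)² + (-2·δp/p)² + (1·δd/d)²) = √(0.0106 + 0.0123 + 0.00680) = 0.173
Q = 44.9, so δQ = 0.173 × 44.9 = 7.75.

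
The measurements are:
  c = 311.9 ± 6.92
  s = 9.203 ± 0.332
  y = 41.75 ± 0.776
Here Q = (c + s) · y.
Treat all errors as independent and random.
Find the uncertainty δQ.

382

Let u = c + s = 321.1. δu = √(δc² + δs²) = √(47.9 + 0.110) = 6.93, so δu/u = 0.0216.
Q is then a monomial in u, y:
δQ/Q = √((δu/u)² + (1·δy/y)²) = √(0.000466 + 0.000345) = 0.0285
Q = 13410, so δQ = 0.0285 × 13410 = 382.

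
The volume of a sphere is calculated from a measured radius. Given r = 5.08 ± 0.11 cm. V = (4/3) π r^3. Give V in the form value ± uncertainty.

V ∝ r^3, so δV/V = |3| · δr/r = 3 × 0.0217 = 0.0650.
V = 549 cm^3, so δV = 0.0650 × 549 = 35.7 cm^3.

549 ± 35.7 cm^3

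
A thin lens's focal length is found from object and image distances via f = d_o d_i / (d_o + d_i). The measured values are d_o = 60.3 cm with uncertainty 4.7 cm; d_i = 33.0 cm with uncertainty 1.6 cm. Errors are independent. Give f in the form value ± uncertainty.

21.3 ± 0.890 cm

∂f/∂d_o = (d_i/(d_o+d_i))² = 0.125;  ∂f/∂d_i = (d_o/(d_o+d_i))² = 0.418
δf = √((∂f/∂d_o · δd_o)² + (∂f/∂d_i · δd_i)²) = √(0.346 + 0.447) = 0.890 cm
f = 21.3 cm.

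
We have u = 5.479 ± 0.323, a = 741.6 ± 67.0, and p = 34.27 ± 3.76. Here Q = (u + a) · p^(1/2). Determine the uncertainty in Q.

460

Let w = u + a = 747.1. δw = √(δu² + δa²) = √(0.104 + 4490) = 67.0, so δw/w = 0.0897.
Q is then a monomial in w, p:
δQ/Q = √((δw/w)² + (½·δp/p)²) = √(0.00804 + 0.00301) = 0.105
Q = 4373, so δQ = 0.105 × 4373 = 460.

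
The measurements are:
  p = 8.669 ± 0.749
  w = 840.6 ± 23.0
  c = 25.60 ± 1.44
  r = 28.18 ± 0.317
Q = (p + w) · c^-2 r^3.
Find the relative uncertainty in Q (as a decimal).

0.121

Let u = p + w = 849.3. δu = √(δp² + δw²) = √(0.561 + 529) = 23.0, so δu/u = 0.0271.
Q is then a monomial in u, c, r:
δQ/Q = √((δu/u)² + (-2·δc/c)² + (3·δr/r)²) = √(0.000734 + 0.0127 + 0.00114) = 0.121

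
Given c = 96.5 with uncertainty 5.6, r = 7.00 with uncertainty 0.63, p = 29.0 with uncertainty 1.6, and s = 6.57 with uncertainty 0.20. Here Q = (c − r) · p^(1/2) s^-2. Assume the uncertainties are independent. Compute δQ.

Let u = c − r = 89.5. δu = √(δc² + δr²) = √(31.4 + 0.397) = 5.64, so δu/u = 0.0630.
Q is then a monomial in u, p, s:
δQ/Q = √((δu/u)² + (½·δp/p)² + (-2·δs/s)²) = √(0.00396 + 0.000761 + 0.00371) = 0.0918
Q = 11.2, so δQ = 0.0918 × 11.2 = 1.03.

1.03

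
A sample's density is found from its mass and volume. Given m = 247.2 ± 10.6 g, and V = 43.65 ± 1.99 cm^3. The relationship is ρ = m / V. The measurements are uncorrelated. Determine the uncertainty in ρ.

0.354 g/cm^3

Since ρ is a product/quotient, work with relative uncertainties:
  (1·δm/m)² = (1×0.0429)² = 0.00184;  (-1·δV/V)² = (-1×0.0456)² = 0.00208
δρ/ρ = √(0.00392) = 0.0626
ρ = 5.663 g/cm^3, so δρ = 0.0626 × 5.663 = 0.354 g/cm^3.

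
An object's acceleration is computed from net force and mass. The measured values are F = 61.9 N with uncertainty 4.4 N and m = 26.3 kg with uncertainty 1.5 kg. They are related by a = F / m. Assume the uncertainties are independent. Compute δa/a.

Since a is a product/quotient, work with relative uncertainties:
  (1·δF/F)² = (1×0.0711)² = 0.00505;  (-1·δm/m)² = (-1×0.0570)² = 0.00325
δa/a = √(0.00831) = 0.0911

0.0911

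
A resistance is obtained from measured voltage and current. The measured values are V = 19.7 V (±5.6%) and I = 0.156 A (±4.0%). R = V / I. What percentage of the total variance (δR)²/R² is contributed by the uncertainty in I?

33.8%

(δR/R)² = (1·δV/V)² + (-1·δI/I)²
  V term: (1×0.0560)² = 0.00314
  I term: (-1×0.0400)² = 0.00160
Total = 0.00474. Share from I = 0.00160/0.00474 = 0.338.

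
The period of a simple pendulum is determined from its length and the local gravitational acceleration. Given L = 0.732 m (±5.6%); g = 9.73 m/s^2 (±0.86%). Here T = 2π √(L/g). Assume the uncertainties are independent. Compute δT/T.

0.0283

Each factor contributes (exponent × relative error)² to (δT/T)²:
  (½·δL/L)² = (0.5×0.0560)² = 0.000784;  (−½·δg/g)² = (-0.5×0.00860)² = 1.85e-05
δT/T = √(0.000802) = 0.0283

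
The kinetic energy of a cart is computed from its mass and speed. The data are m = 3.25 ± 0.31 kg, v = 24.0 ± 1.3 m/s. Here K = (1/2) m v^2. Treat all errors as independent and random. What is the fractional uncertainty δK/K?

Each factor contributes (exponent × relative error)² to (δK/K)²:
  (1·δm/m)² = (1×0.0954)² = 0.00910;  (2·δv/v)² = (2×0.0542)² = 0.0117
δK/K = √(0.0208) = 0.144

0.144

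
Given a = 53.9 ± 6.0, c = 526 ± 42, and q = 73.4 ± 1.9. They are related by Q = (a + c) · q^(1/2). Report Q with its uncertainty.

4970 ± 369

Let u = a + c = 580. δu = √(δa² + δc²) = √(36.0 + 1760) = 42.4, so δu/u = 0.0732.
Q is then a monomial in u, q:
δQ/Q = √((δu/u)² + (½·δq/q)²) = √(0.00535 + 0.000168) = 0.0743
Q = 4970, so δQ = 0.0743 × 4970 = 369.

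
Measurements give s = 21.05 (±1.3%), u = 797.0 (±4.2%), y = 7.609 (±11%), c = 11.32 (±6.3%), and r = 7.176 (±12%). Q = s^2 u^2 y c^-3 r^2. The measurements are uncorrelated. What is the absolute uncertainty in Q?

2.56e+07

Each factor contributes (exponent × relative error)² to (δQ/Q)²:
  (2·δs/s)² = (2×0.0130)² = 0.000676;  (2·δu/u)² = (2×0.0420)² = 0.00706;  (1·δy/y)² = (1×0.110)² = 0.0121;  (-3·δc/c)² = (-3×0.0630)² = 0.0357;  (2·δr/r)² = (2×0.120)² = 0.0576
δQ/Q = √(0.113) = 0.336
Q = 7.603e+07, so δQ = 0.336 × 7.603e+07 = 2.56e+07.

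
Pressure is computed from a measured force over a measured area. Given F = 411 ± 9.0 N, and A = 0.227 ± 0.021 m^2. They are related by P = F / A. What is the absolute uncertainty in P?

Since P is a product/quotient, work with relative uncertainties:
  (1·δF/F)² = (1×0.0219)² = 0.000480;  (-1·δA/A)² = (-1×0.0925)² = 0.00856
δP/P = √(0.00904) = 0.0951
P = 1810 Pa, so δP = 0.0951 × 1810 = 172 Pa.

172 Pa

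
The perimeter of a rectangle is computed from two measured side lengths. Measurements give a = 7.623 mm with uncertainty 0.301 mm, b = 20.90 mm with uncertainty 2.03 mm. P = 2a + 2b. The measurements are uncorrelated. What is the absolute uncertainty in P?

4.10 mm

Absolute uncertainties add in quadrature for a linear combination:
  (2·δa)² = 0.362;  (2·δb)² = 16.5
δP = √(16.8) = 4.10 mm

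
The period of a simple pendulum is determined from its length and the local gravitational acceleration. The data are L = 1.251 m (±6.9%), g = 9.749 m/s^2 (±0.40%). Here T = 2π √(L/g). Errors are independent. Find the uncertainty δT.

0.0778 s

Since T is a product/quotient, work with relative uncertainties:
  (½·δL/L)² = (0.5×0.0690)² = 0.00119;  (−½·δg/g)² = (-0.5×0.00400)² = 4e-06
δT/T = √(0.00119) = 0.0346
T = 2.251 s, so δT = 0.0346 × 2.251 = 0.0778 s.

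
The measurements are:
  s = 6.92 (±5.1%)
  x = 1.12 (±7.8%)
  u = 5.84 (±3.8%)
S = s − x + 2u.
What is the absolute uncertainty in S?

Absolute uncertainties add in quadrature for a linear combination:
  (δs)² = 0.125;  (δx)² = 0.00763;  (2·δu)² = 0.197
δS = √(0.329) = 0.574

0.574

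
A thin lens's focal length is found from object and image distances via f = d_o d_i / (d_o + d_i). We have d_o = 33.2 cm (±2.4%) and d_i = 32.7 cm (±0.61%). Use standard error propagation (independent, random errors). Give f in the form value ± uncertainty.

∂f/∂d_o = (d_i/(d_o+d_i))² = 0.246;  ∂f/∂d_i = (d_o/(d_o+d_i))² = 0.254
δf = √((∂f/∂d_o · δd_o)² + (∂f/∂d_i · δd_i)²) = √(0.0385 + 0.00256) = 0.203 cm
f = 16.5 cm.

16.5 ± 0.203 cm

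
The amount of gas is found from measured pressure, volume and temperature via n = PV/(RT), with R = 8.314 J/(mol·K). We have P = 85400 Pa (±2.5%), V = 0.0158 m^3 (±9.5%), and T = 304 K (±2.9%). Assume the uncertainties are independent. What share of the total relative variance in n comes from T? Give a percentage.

8.02%

(δn/n)² = (1·δP/P)² + (1·δV/V)² + (-1·δT/T)²
  P term: (1×0.0250)² = 0.000625
  V term: (1×0.0950)² = 0.00903
  T term: (-1×0.0290)² = 0.000841
Total = 0.0105. Share from T = 0.000841/0.0105 = 0.0802.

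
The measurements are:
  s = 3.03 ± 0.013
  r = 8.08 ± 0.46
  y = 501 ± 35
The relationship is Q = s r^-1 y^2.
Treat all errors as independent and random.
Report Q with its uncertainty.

Products/powers → add relative errors in quadrature, weighted by exponent:
  (1·δs/s)² = (1×0.00429)² = 1.84e-05;  (-1·δr/r)² = (-1×0.0569)² = 0.00324;  (2·δy/y)² = (2×0.0699)² = 0.0195
δQ/Q = √(0.0228) = 0.151
Q = 94100, so δQ = 0.151 × 94100 = 14200.

94100 ± 14200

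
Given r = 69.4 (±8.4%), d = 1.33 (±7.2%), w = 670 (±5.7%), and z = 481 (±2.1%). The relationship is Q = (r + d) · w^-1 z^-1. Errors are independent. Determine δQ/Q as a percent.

10.2%

Let u = r + d = 70.7. δu = √(δr² + δd²) = √(34.0 + 0.00917) = 5.83, so δu/u = 0.0824.
Q is then a monomial in u, w, z:
δQ/Q = √((δu/u)² + (-1·δw/w)² + (-1·δz/z)²) = √(0.00679 + 0.00325 + 0.000441) = 0.102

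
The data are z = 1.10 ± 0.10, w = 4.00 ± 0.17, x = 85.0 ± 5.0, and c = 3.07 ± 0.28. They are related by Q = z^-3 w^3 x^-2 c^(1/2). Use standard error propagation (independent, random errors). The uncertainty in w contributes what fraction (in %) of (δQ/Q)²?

15.3%

(δQ/Q)² = (-3·δz/z)² + (3·δw/w)² + (-2·δx/x)² + (½·δc/c)²
  z term: (-3×0.0909)² = 0.0744
  w term: (3×0.0425)² = 0.0163
  x term: (-2×0.0588)² = 0.0138
  c term: (0.5×0.0912)² = 0.00208
Total = 0.107. Share from w = 0.0163/0.107 = 0.153.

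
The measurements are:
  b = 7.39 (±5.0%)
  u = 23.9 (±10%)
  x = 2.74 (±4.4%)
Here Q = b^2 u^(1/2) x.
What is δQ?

87.9

For a monomial Q ∝ b^2, u^(1/2), x, fractional errors add in quadrature:
  (2·δb/b)² = (2×0.0500)² = 0.0100;  (½·δu/u)² = (0.5×0.100)² = 0.00250;  (1·δx/x)² = (1×0.0440)² = 0.00194
δQ/Q = √(0.0144) = 0.120
Q = 732, so δQ = 0.120 × 732 = 87.9.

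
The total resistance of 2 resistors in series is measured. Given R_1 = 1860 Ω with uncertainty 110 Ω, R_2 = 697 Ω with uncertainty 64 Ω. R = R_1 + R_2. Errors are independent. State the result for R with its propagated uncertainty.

2560 ± 127 Ω

For a sum/difference, combine absolute errors in quadrature:
  (δR_1)² = 12100;  (δR_2)² = 4100
δR = √(16200) = 127 Ω
R = 2560 Ω.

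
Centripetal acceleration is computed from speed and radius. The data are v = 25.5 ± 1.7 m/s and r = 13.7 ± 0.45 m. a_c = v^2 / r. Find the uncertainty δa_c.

6.52 m/s^2

Products/powers → add relative errors in quadrature, weighted by exponent:
  (2·δv/v)² = (2×0.0667)² = 0.0178;  (-1·δr/r)² = (-1×0.0328)² = 0.00108
δa_c/a_c = √(0.0189) = 0.137
a_c = 47.5 m/s^2, so δa_c = 0.137 × 47.5 = 6.52 m/s^2.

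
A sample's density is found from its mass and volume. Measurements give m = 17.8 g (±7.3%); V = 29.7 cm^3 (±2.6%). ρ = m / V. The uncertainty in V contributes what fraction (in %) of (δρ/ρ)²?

11.3%

(δρ/ρ)² = (1·δm/m)² + (-1·δV/V)²
  m term: (1×0.0730)² = 0.00533
  V term: (-1×0.0260)² = 0.000676
Total = 0.00600. Share from V = 0.000676/0.00600 = 0.113.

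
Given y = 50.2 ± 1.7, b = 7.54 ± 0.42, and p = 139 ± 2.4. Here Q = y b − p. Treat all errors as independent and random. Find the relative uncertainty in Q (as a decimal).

Let w = y·b = 379. δw/w = √((1·δy/y)² + (1·δb/b)²) = √(0.00115 + 0.00310) = 0.0652, so δw = 24.7.
Q = w − p: δQ = √(δw² + δp²) = √(609 + 5.76) = 24.8
Q = 240, so δQ/Q = 24.8/240 = 0.104.

0.104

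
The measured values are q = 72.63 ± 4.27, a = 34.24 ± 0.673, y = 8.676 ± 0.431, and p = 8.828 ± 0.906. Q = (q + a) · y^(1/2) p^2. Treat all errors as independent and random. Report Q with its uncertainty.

24530 ± 5170

Let u = q + a = 106.9. δu = √(δq² + δa²) = √(18.2 + 0.453) = 4.32, so δu/u = 0.0404.
Q is then a monomial in u, y, p:
δQ/Q = √((δu/u)² + (½·δy/y)² + (2·δp/p)²) = √(0.00164 + 0.000617 + 0.0421) = 0.211
Q = 24530, so δQ = 0.211 × 24530 = 5170.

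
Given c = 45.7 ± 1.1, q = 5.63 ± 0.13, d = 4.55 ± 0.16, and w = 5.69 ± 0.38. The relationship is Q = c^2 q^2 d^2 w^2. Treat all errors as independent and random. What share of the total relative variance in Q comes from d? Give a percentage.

18.2%

(δQ/Q)² = (2·δc/c)² + (2·δq/q)² + (2·δd/d)² + (2·δw/w)²
  c term: (2×0.0241)² = 0.00232
  q term: (2×0.0231)² = 0.00213
  d term: (2×0.0352)² = 0.00495
  w term: (2×0.0668)² = 0.0178
Total = 0.0272. Share from d = 0.00495/0.0272 = 0.182.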